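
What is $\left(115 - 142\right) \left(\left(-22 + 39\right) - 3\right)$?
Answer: $-378$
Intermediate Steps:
$\left(115 - 142\right) \left(\left(-22 + 39\right) - 3\right) = - 27 \left(17 - 3\right) = \left(-27\right) 14 = -378$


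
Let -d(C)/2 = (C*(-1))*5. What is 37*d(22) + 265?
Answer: 8405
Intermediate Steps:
d(C) = 10*C (d(C) = -2*C*(-1)*5 = -2*(-C)*5 = -(-10)*C = 10*C)
37*d(22) + 265 = 37*(10*22) + 265 = 37*220 + 265 = 8140 + 265 = 8405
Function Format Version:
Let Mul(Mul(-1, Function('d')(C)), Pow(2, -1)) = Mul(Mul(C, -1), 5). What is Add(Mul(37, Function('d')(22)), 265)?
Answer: 8405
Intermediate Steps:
Function('d')(C) = Mul(10, C) (Function('d')(C) = Mul(-2, Mul(Mul(C, -1), 5)) = Mul(-2, Mul(Mul(-1, C), 5)) = Mul(-2, Mul(-5, C)) = Mul(10, C))
Add(Mul(37, Function('d')(22)), 265) = Add(Mul(37, Mul(10, 22)), 265) = Add(Mul(37, 220), 265) = Add(8140, 265) = 8405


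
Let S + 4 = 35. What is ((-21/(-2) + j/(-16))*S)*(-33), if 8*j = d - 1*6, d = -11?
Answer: -1392303/128 ≈ -10877.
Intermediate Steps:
j = -17/8 (j = (-11 - 1*6)/8 = (-11 - 6)/8 = (1/8)*(-17) = -17/8 ≈ -2.1250)
S = 31 (S = -4 + 35 = 31)
((-21/(-2) + j/(-16))*S)*(-33) = ((-21/(-2) - 17/8/(-16))*31)*(-33) = ((-21*(-1/2) - 17/8*(-1/16))*31)*(-33) = ((21/2 + 17/128)*31)*(-33) = ((1361/128)*31)*(-33) = (42191/128)*(-33) = -1392303/128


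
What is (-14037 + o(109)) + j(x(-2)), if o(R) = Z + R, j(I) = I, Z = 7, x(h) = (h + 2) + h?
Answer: -13923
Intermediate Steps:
x(h) = 2 + 2*h (x(h) = (2 + h) + h = 2 + 2*h)
o(R) = 7 + R
(-14037 + o(109)) + j(x(-2)) = (-14037 + (7 + 109)) + (2 + 2*(-2)) = (-14037 + 116) + (2 - 4) = -13921 - 2 = -13923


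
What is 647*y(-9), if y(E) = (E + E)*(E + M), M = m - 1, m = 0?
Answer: 116460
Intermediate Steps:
M = -1 (M = 0 - 1 = -1)
y(E) = 2*E*(-1 + E) (y(E) = (E + E)*(E - 1) = (2*E)*(-1 + E) = 2*E*(-1 + E))
647*y(-9) = 647*(2*(-9)*(-1 - 9)) = 647*(2*(-9)*(-10)) = 647*180 = 116460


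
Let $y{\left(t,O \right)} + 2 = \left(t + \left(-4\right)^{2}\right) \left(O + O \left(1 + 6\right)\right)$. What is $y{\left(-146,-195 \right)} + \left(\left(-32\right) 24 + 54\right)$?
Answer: $202084$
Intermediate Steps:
$y{\left(t,O \right)} = -2 + 8 O \left(16 + t\right)$ ($y{\left(t,O \right)} = -2 + \left(t + \left(-4\right)^{2}\right) \left(O + O \left(1 + 6\right)\right) = -2 + \left(t + 16\right) \left(O + O 7\right) = -2 + \left(16 + t\right) \left(O + 7 O\right) = -2 + \left(16 + t\right) 8 O = -2 + 8 O \left(16 + t\right)$)
$y{\left(-146,-195 \right)} + \left(\left(-32\right) 24 + 54\right) = \left(-2 + 128 \left(-195\right) + 8 \left(-195\right) \left(-146\right)\right) + \left(\left(-32\right) 24 + 54\right) = \left(-2 - 24960 + 227760\right) + \left(-768 + 54\right) = 202798 - 714 = 202084$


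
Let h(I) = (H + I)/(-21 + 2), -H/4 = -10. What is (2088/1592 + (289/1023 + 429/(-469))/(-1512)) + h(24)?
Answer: -2820292007441/1371440433132 ≈ -2.0564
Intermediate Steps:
H = 40 (H = -4*(-10) = 40)
h(I) = -40/19 - I/19 (h(I) = (40 + I)/(-21 + 2) = (40 + I)/(-19) = (40 + I)*(-1/19) = -40/19 - I/19)
(2088/1592 + (289/1023 + 429/(-469))/(-1512)) + h(24) = (2088/1592 + (289/1023 + 429/(-469))/(-1512)) + (-40/19 - 1/19*24) = (2088*(1/1592) + (289*(1/1023) + 429*(-1/469))*(-1/1512)) + (-40/19 - 24/19) = (261/199 + (289/1023 - 429/469)*(-1/1512)) - 64/19 = (261/199 - 303326/479787*(-1/1512)) - 64/19 = (261/199 + 151663/362718972) - 64/19 = 94699832629/72181075428 - 64/19 = -2820292007441/1371440433132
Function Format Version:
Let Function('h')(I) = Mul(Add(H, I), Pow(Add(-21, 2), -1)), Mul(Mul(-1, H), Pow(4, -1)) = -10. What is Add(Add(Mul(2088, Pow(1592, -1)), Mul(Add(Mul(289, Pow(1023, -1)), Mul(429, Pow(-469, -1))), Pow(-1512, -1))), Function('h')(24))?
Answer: Rational(-2820292007441, 1371440433132) ≈ -2.0564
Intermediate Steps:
H = 40 (H = Mul(-4, -10) = 40)
Function('h')(I) = Add(Rational(-40, 19), Mul(Rational(-1, 19), I)) (Function('h')(I) = Mul(Add(40, I), Pow(Add(-21, 2), -1)) = Mul(Add(40, I), Pow(-19, -1)) = Mul(Add(40, I), Rational(-1, 19)) = Add(Rational(-40, 19), Mul(Rational(-1, 19), I)))
Add(Add(Mul(2088, Pow(1592, -1)), Mul(Add(Mul(289, Pow(1023, -1)), Mul(429, Pow(-469, -1))), Pow(-1512, -1))), Function('h')(24)) = Add(Add(Mul(2088, Pow(1592, -1)), Mul(Add(Mul(289, Pow(1023, -1)), Mul(429, Pow(-469, -1))), Pow(-1512, -1))), Add(Rational(-40, 19), Mul(Rational(-1, 19), 24))) = Add(Add(Mul(2088, Rational(1, 1592)), Mul(Add(Mul(289, Rational(1, 1023)), Mul(429, Rational(-1, 469))), Rational(-1, 1512))), Add(Rational(-40, 19), Rational(-24, 19))) = Add(Add(Rational(261, 199), Mul(Add(Rational(289, 1023), Rational(-429, 469)), Rational(-1, 1512))), Rational(-64, 19)) = Add(Add(Rational(261, 199), Mul(Rational(-303326, 479787), Rational(-1, 1512))), Rational(-64, 19)) = Add(Add(Rational(261, 199), Rational(151663, 362718972)), Rational(-64, 19)) = Add(Rational(94699832629, 72181075428), Rational(-64, 19)) = Rational(-2820292007441, 1371440433132)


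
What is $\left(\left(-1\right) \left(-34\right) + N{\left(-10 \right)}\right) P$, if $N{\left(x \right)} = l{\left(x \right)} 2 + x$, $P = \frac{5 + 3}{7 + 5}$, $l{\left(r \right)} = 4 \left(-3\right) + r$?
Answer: $- \frac{40}{3} \approx -13.333$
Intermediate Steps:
$l{\left(r \right)} = -12 + r$
$P = \frac{2}{3}$ ($P = \frac{8}{12} = 8 \cdot \frac{1}{12} = \frac{2}{3} \approx 0.66667$)
$N{\left(x \right)} = -24 + 3 x$ ($N{\left(x \right)} = \left(-12 + x\right) 2 + x = \left(-24 + 2 x\right) + x = -24 + 3 x$)
$\left(\left(-1\right) \left(-34\right) + N{\left(-10 \right)}\right) P = \left(\left(-1\right) \left(-34\right) + \left(-24 + 3 \left(-10\right)\right)\right) \frac{2}{3} = \left(34 - 54\right) \frac{2}{3} = \left(-20\right) \frac{2}{3} = - \frac{40}{3}$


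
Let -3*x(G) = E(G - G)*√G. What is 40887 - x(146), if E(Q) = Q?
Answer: 40887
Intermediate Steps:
x(G) = 0 (x(G) = -(G - G)*√G/3 = -0*√G = -⅓*0 = 0)
40887 - x(146) = 40887 - 1*0 = 40887 + 0 = 40887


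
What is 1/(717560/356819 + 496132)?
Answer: 356819/177030041668 ≈ 2.0156e-6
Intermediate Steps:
1/(717560/356819 + 496132) = 1/(177030041668/356819) = 356819/177030041668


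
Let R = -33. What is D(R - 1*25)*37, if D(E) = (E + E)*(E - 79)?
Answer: 588004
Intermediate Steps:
D(E) = 2*E*(-79 + E) (D(E) = (2*E)*(-79 + E) = 2*E*(-79 + E))
D(R - 1*25)*37 = (2*(-33 - 1*25)*(-79 + (-33 - 1*25)))*37 = (2*(-33 - 25)*(-79 + (-33 - 25)))*37 = (2*(-58)*(-79 - 58))*37 = (2*(-58)*(-137))*37 = 15892*37 = 588004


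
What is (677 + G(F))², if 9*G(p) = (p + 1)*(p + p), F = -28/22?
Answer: 60407316841/131769 ≈ 4.5843e+5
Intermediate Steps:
F = -14/11 (F = -28*1/22 = -14/11 ≈ -1.2727)
G(p) = 2*p*(1 + p)/9 (G(p) = ((p + 1)*(p + p))/9 = ((1 + p)*(2*p))/9 = (2*p*(1 + p))/9 = 2*p*(1 + p)/9)
(677 + G(F))² = (677 + (2/9)*(-14/11)*(1 - 14/11))² = (677 + (2/9)*(-14/11)*(-3/11))² = (677 + 28/363)² = (245779/363)² = 60407316841/131769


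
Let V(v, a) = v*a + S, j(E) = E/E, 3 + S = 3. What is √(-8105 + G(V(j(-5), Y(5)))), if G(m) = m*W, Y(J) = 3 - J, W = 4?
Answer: I*√8113 ≈ 90.072*I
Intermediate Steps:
S = 0 (S = -3 + 3 = 0)
j(E) = 1
V(v, a) = a*v (V(v, a) = v*a + 0 = a*v + 0 = a*v)
G(m) = 4*m (G(m) = m*4 = 4*m)
√(-8105 + G(V(j(-5), Y(5)))) = √(-8105 + 4*((3 - 1*5)*1)) = √(-8105 + 4*((3 - 5)*1)) = √(-8105 + 4*(-2*1)) = √(-8105 + 4*(-2)) = √(-8105 - 8) = √(-8113) = I*√8113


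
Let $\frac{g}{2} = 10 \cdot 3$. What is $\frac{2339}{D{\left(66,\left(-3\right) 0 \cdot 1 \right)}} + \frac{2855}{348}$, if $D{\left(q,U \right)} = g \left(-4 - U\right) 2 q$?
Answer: $\frac{7469369}{918720} \approx 8.1302$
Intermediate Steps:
$g = 60$ ($g = 2 \cdot 10 \cdot 3 = 2 \cdot 30 = 60$)
$D{\left(q,U \right)} = 60 q \left(-8 - 2 U\right)$ ($D{\left(q,U \right)} = 60 \left(-4 - U\right) 2 q = 60 \left(-8 - 2 U\right) q = 60 q \left(-8 - 2 U\right)$)
$\frac{2339}{D{\left(66,\left(-3\right) 0 \cdot 1 \right)}} + \frac{2855}{348} = \frac{2339}{\left(-120\right) 66 \left(4 + \left(-3\right) 0 \cdot 1\right)} + \frac{2855}{348} = \frac{2339}{\left(-120\right) 66 \left(4 + 0 \cdot 1\right)} + 2855 \cdot \frac{1}{348} = \frac{2339}{\left(-120\right) 66 \left(4 + 0\right)} + \frac{2855}{348} = \frac{2339}{\left(-120\right) 66 \cdot 4} + \frac{2855}{348} = \frac{2339}{-31680} + \frac{2855}{348} = 2339 \left(- \frac{1}{31680}\right) + \frac{2855}{348} = - \frac{2339}{31680} + \frac{2855}{348} = \frac{7469369}{918720}$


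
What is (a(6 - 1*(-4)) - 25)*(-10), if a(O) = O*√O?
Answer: 250 - 100*√10 ≈ -66.228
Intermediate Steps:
a(O) = O^(3/2)
(a(6 - 1*(-4)) - 25)*(-10) = ((6 - 1*(-4))^(3/2) - 25)*(-10) = ((6 + 4)^(3/2) - 25)*(-10) = (10^(3/2) - 25)*(-10) = (10*√10 - 25)*(-10) = (-25 + 10*√10)*(-10) = 250 - 100*√10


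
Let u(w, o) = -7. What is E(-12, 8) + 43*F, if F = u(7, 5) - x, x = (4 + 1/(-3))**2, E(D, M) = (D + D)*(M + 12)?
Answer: -12232/9 ≈ -1359.1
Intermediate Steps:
E(D, M) = 2*D*(12 + M) (E(D, M) = (2*D)*(12 + M) = 2*D*(12 + M))
x = 121/9 (x = (4 + 1*(-1/3))**2 = (4 - 1/3)**2 = (11/3)**2 = 121/9 ≈ 13.444)
F = -184/9 (F = -7 - 1*121/9 = -7 - 121/9 = -184/9 ≈ -20.444)
E(-12, 8) + 43*F = 2*(-12)*(12 + 8) + 43*(-184/9) = 2*(-12)*20 - 7912/9 = -480 - 7912/9 = -12232/9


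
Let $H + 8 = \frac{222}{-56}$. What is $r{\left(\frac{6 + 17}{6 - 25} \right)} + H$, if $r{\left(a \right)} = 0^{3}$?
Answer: $- \frac{335}{28} \approx -11.964$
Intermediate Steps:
$r{\left(a \right)} = 0$
$H = - \frac{335}{28}$ ($H = -8 + \frac{222}{-56} = -8 + 222 \left(- \frac{1}{56}\right) = -8 - \frac{111}{28} = - \frac{335}{28} \approx -11.964$)
$r{\left(\frac{6 + 17}{6 - 25} \right)} + H = 0 - \frac{335}{28} = - \frac{335}{28}$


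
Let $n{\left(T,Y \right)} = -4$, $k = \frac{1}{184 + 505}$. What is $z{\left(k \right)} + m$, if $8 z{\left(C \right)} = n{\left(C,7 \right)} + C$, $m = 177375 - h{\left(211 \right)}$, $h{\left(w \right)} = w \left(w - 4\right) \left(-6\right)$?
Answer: $\frac{2422173989}{5512} \approx 4.3944 \cdot 10^{5}$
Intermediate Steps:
$h{\left(w \right)} = - 6 w \left(-4 + w\right)$ ($h{\left(w \right)} = w \left(-4 + w\right) \left(-6\right) = - 6 w \left(-4 + w\right)$)
$k = \frac{1}{689} \approx 0.0014514$
$m = 439437$ ($m = 177375 - 6 \cdot 211 \left(4 - 211\right) = 177375 - 6 \cdot 211 \left(-207\right) = 177375 - -262062 = 177375 + 262062 = 439437$)
$z{\left(C \right)} = - \frac{1}{2} + \frac{C}{8}$ ($z{\left(C \right)} = \frac{-4 + C}{8} = - \frac{1}{2} + \frac{C}{8}$)
$z{\left(k \right)} + m = \left(- \frac{1}{2} + \frac{1}{8} \cdot \frac{1}{689}\right) + 439437 = \left(- \frac{1}{2} + \frac{1}{5512}\right) + 439437 = - \frac{2755}{5512} + 439437 = \frac{2422173989}{5512}$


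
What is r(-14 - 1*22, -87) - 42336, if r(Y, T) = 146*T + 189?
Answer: -54849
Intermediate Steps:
r(Y, T) = 189 + 146*T
r(-14 - 1*22, -87) - 42336 = (189 + 146*(-87)) - 42336 = (189 - 12702) - 42336 = -12513 - 42336 = -54849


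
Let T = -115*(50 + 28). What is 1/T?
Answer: -1/8970 ≈ -0.00011148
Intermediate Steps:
T = -8970 (T = -115*78 = -8970)
1/T = 1/(-8970) = -1/8970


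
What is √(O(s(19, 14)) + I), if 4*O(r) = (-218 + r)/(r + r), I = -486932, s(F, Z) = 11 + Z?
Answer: I*√194773186/20 ≈ 697.81*I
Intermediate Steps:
O(r) = (-218 + r)/(8*r) (O(r) = ((-218 + r)/(r + r))/4 = ((-218 + r)/((2*r)))/4 = ((-218 + r)*(1/(2*r)))/4 = ((-218 + r)/(2*r))/4 = (-218 + r)/(8*r))
√(O(s(19, 14)) + I) = √((-218 + (11 + 14))/(8*(11 + 14)) - 486932) = √((⅛)*(-218 + 25)/25 - 486932) = √((⅛)*(1/25)*(-193) - 486932) = √(-193/200 - 486932) = √(-97386593/200) = I*√194773186/20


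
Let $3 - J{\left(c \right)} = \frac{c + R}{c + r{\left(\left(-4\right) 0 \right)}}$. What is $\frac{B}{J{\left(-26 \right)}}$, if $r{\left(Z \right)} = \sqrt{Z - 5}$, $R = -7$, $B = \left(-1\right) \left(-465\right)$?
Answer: $\frac{12245}{46} + \frac{341 i \sqrt{5}}{46} \approx 266.2 + 16.576 i$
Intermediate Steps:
$B = 465$
$r{\left(Z \right)} = \sqrt{-5 + Z}$
$J{\left(c \right)} = 3 - \frac{-7 + c}{c + i \sqrt{5}}$ ($J{\left(c \right)} = 3 - \frac{c - 7}{c + \sqrt{-5 - 0}} = 3 - \frac{-7 + c}{c + \sqrt{-5 + 0}} = 3 - \frac{-7 + c}{c + \sqrt{-5}} = 3 - \frac{-7 + c}{c + i \sqrt{5}}$)
$\frac{B}{J{\left(-26 \right)}} = \frac{465}{\frac{1}{-26 + i \sqrt{5}} \left(7 + 2 \left(-26\right) + 3 i \sqrt{5}\right)} = \frac{465}{\frac{1}{-26 + i \sqrt{5}} \left(7 - 52 + 3 i \sqrt{5}\right)} = \frac{465}{\frac{1}{-26 + i \sqrt{5}} \left(-45 + 3 i \sqrt{5}\right)} = 465 \frac{-26 + i \sqrt{5}}{-45 + 3 i \sqrt{5}} = \frac{465 \left(-26 + i \sqrt{5}\right)}{-45 + 3 i \sqrt{5}}$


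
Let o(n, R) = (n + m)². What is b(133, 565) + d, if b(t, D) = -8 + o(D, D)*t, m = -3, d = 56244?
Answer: 42063488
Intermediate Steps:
o(n, R) = (-3 + n)² (o(n, R) = (n - 3)² = (-3 + n)²)
b(t, D) = -8 + t*(-3 + D)² (b(t, D) = -8 + (-3 + D)²*t = -8 + t*(-3 + D)²)
b(133, 565) + d = (-8 + 133*(-3 + 565)²) + 56244 = (-8 + 133*562²) + 56244 = (-8 + 133*315844) + 56244 = (-8 + 42007252) + 56244 = 42007244 + 56244 = 42063488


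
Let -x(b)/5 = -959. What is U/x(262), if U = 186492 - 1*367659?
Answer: -25881/685 ≈ -37.782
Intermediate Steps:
U = -181167 (U = 186492 - 367659 = -181167)
x(b) = 4795 (x(b) = -5*(-959) = 4795)
U/x(262) = -181167/4795 = -181167*1/4795 = -25881/685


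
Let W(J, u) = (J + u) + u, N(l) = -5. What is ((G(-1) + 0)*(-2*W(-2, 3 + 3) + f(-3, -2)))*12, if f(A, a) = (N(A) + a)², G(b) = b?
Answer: -348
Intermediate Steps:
W(J, u) = J + 2*u
f(A, a) = (-5 + a)²
((G(-1) + 0)*(-2*W(-2, 3 + 3) + f(-3, -2)))*12 = ((-1 + 0)*(-2*(-2 + 2*(3 + 3)) + (-5 - 2)²))*12 = -(-2*(-2 + 2*6) + (-7)²)*12 = -(-2*(-2 + 12) + 49)*12 = -(-2*10 + 49)*12 = -(-20 + 49)*12 = -1*29*12 = -29*12 = -348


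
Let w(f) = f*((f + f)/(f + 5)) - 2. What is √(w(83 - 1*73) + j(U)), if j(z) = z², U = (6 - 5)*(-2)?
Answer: √138/3 ≈ 3.9158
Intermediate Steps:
w(f) = -2 + 2*f²/(5 + f) (w(f) = f*((2*f)/(5 + f)) - 2 = f*(2*f/(5 + f)) - 2 = 2*f²/(5 + f) - 2 = -2 + 2*f²/(5 + f))
U = -2 (U = 1*(-2) = -2)
√(w(83 - 1*73) + j(U)) = √(2*(-5 + (83 - 1*73)² - (83 - 1*73))/(5 + (83 - 1*73)) + (-2)²) = √(2*(-5 + (83 - 73)² - (83 - 73))/(5 + (83 - 73)) + 4) = √(2*(-5 + 10² - 1*10)/(5 + 10) + 4) = √(2*(-5 + 100 - 10)/15 + 4) = √(2*(1/15)*85 + 4) = √(34/3 + 4) = √(46/3) = √138/3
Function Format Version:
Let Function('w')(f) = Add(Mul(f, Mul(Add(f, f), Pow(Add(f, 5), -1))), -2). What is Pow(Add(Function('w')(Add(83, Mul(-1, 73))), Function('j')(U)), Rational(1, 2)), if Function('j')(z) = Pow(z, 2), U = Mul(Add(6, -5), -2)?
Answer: Mul(Rational(1, 3), Pow(138, Rational(1, 2))) ≈ 3.9158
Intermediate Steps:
Function('w')(f) = Add(-2, Mul(2, Pow(f, 2), Pow(Add(5, f), -1))) (Function('w')(f) = Add(Mul(f, Mul(Mul(2, f), Pow(Add(5, f), -1))), -2) = Add(Mul(f, Mul(2, f, Pow(Add(5, f), -1))), -2) = Add(Mul(2, Pow(f, 2), Pow(Add(5, f), -1)), -2) = Add(-2, Mul(2, Pow(f, 2), Pow(Add(5, f), -1))))
U = -2 (U = Mul(1, -2) = -2)
Pow(Add(Function('w')(Add(83, Mul(-1, 73))), Function('j')(U)), Rational(1, 2)) = Pow(Add(Mul(2, Pow(Add(5, Add(83, Mul(-1, 73))), -1), Add(-5, Pow(Add(83, Mul(-1, 73)), 2), Mul(-1, Add(83, Mul(-1, 73))))), Pow(-2, 2)), Rational(1, 2)) = Pow(Add(Mul(2, Pow(Add(5, Add(83, -73)), -1), Add(-5, Pow(Add(83, -73), 2), Mul(-1, Add(83, -73)))), 4), Rational(1, 2)) = Pow(Add(Mul(2, Pow(Add(5, 10), -1), Add(-5, Pow(10, 2), Mul(-1, 10))), 4), Rational(1, 2)) = Pow(Add(Mul(2, Pow(15, -1), Add(-5, 100, -10)), 4), Rational(1, 2)) = Pow(Add(Mul(2, Rational(1, 15), 85), 4), Rational(1, 2)) = Pow(Add(Rational(34, 3), 4), Rational(1, 2)) = Pow(Rational(46, 3), Rational(1, 2)) = Mul(Rational(1, 3), Pow(138, Rational(1, 2)))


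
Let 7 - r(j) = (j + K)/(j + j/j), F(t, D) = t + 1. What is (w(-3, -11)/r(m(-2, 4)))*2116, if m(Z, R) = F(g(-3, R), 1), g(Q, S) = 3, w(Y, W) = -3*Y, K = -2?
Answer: 31740/11 ≈ 2885.5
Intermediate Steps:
F(t, D) = 1 + t
m(Z, R) = 4 (m(Z, R) = 1 + 3 = 4)
r(j) = 7 - (-2 + j)/(1 + j) (r(j) = 7 - (j - 2)/(j + j/j) = 7 - (-2 + j)/(j + 1) = 7 - (-2 + j)/(1 + j))
(w(-3, -11)/r(m(-2, 4)))*2116 = ((-3*(-3))/((3*(3 + 2*4)/(1 + 4))))*2116 = (9/((3*(3 + 8)/5)))*2116 = (9/((3*(⅕)*11)))*2116 = (9/(33/5))*2116 = (9*(5/33))*2116 = (15/11)*2116 = 31740/11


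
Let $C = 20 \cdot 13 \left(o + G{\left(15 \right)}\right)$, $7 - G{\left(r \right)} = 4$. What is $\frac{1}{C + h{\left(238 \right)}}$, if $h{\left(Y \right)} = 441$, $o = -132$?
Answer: $- \frac{1}{33099} \approx -3.0212 \cdot 10^{-5}$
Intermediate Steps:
$G{\left(r \right)} = 3$ ($G{\left(r \right)} = 7 - 4 = 3$)
$C = -33540$ ($C = 20 \cdot 13 \left(-132 + 3\right) = 260 \left(-129\right) = -33540$)
$\frac{1}{C + h{\left(238 \right)}} = \frac{1}{-33540 + 441} = \frac{1}{-33099} = - \frac{1}{33099}$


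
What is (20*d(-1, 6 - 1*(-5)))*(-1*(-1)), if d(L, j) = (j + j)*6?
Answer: 2640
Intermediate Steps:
d(L, j) = 12*j (d(L, j) = (2*j)*6 = 12*j)
(20*d(-1, 6 - 1*(-5)))*(-1*(-1)) = (20*(12*(6 - 1*(-5))))*(-1*(-1)) = (20*(12*(6 + 5)))*1 = (20*(12*11))*1 = (20*132)*1 = 2640*1 = 2640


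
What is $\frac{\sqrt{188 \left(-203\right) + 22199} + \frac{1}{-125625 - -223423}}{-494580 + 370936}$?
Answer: $- \frac{1}{12092135912} - \frac{i \sqrt{15965}}{123644} \approx -8.2698 \cdot 10^{-11} - 0.0010219 i$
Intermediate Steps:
$\frac{\sqrt{188 \left(-203\right) + 22199} + \frac{1}{-125625 - -223423}}{-494580 + 370936} = \frac{\sqrt{-38164 + 22199} + \frac{1}{-125625 + 223423}}{-123644} = \left(\sqrt{-15965} + \frac{1}{97798}\right) \left(- \frac{1}{123644}\right) = \left(i \sqrt{15965} + \frac{1}{97798}\right) \left(- \frac{1}{123644}\right) = \left(\frac{1}{97798} + i \sqrt{15965}\right) \left(- \frac{1}{123644}\right) = - \frac{1}{12092135912} - \frac{i \sqrt{15965}}{123644}$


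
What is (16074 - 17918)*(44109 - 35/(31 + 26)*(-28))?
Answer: -4638015892/57 ≈ -8.1369e+7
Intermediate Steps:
(16074 - 17918)*(44109 - 35/(31 + 26)*(-28)) = -1844*(44109 - 35/57*(-28)) = -1844*(44109 + 980/57) = -1844*2515193/57 = -4638015892/57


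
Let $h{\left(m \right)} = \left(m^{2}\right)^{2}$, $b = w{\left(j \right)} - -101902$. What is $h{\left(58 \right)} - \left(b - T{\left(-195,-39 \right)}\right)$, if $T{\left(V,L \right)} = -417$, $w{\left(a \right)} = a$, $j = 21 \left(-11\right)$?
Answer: $11214408$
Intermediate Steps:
$j = -231$
$b = 101671$ ($b = -231 - -101902 = -231 + 101902 = 101671$)
$h{\left(m \right)} = m^{4}$
$h{\left(58 \right)} - \left(b - T{\left(-195,-39 \right)}\right) = 58^{4} - \left(101671 - -417\right) = 11316496 - \left(101671 + 417\right) = 11316496 - 102088 = 11214408$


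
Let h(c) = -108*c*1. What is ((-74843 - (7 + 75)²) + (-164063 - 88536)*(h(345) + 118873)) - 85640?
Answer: -20615529394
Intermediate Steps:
h(c) = -108*c
((-74843 - (7 + 75)²) + (-164063 - 88536)*(h(345) + 118873)) - 85640 = ((-74843 - (7 + 75)²) + (-164063 - 88536)*(-108*345 + 118873)) - 85640 = ((-74843 - 1*82²) - 252599*(-37260 + 118873)) - 85640 = ((-74843 - 1*6724) - 252599*81613) - 85640 = ((-74843 - 6724) - 20615362187) - 85640 = (-81567 - 20615362187) - 85640 = -20615443754 - 85640 = -20615529394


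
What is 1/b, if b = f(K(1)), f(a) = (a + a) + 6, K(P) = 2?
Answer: ⅒ ≈ 0.10000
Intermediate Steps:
f(a) = 6 + 2*a (f(a) = 2*a + 6 = 6 + 2*a)
b = 10 (b = 6 + 2*2 = 6 + 4 = 10)
1/b = 1/10 = ⅒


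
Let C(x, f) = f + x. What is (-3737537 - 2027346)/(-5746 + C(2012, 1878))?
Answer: 5764883/1856 ≈ 3106.1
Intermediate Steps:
(-3737537 - 2027346)/(-5746 + C(2012, 1878)) = (-3737537 - 2027346)/(-5746 + (1878 + 2012)) = -5764883/(-5746 + 3890) = -5764883/(-1856) = -5764883*(-1/1856) = 5764883/1856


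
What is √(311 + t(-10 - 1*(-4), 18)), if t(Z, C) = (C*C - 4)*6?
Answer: √2231 ≈ 47.233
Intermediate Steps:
t(Z, C) = -24 + 6*C² (t(Z, C) = (C² - 4)*6 = (-4 + C²)*6 = -24 + 6*C²)
√(311 + t(-10 - 1*(-4), 18)) = √(311 + (-24 + 6*18²)) = √(311 + (-24 + 6*324)) = √(311 + (-24 + 1944)) = √(311 + 1920) = √2231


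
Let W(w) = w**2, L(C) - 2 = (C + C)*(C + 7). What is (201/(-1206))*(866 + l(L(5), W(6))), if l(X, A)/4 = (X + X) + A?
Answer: -331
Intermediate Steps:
L(C) = 2 + 2*C*(7 + C) (L(C) = 2 + (C + C)*(C + 7) = 2 + (2*C)*(7 + C) = 2 + 2*C*(7 + C))
l(X, A) = 4*A + 8*X (l(X, A) = 4*((X + X) + A) = 4*(2*X + A) = 4*(A + 2*X) = 4*A + 8*X)
(201/(-1206))*(866 + l(L(5), W(6))) = (201/(-1206))*(866 + (4*6**2 + 8*(2 + 2*5**2 + 14*5))) = (201*(-1/1206))*(866 + (4*36 + 8*(2 + 2*25 + 70))) = -(866 + (144 + 8*(2 + 50 + 70)))/6 = -(866 + (144 + 8*122))/6 = -(866 + (144 + 976))/6 = -(866 + 1120)/6 = -1/6*1986 = -331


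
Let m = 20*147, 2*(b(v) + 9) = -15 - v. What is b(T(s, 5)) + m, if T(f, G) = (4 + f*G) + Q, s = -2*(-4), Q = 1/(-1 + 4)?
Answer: 8704/3 ≈ 2901.3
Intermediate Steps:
Q = ⅓ (Q = 1/3 = ⅓ ≈ 0.33333)
s = 8
T(f, G) = 13/3 + G*f (T(f, G) = (4 + f*G) + ⅓ = (4 + G*f) + ⅓ = 13/3 + G*f)
b(v) = -33/2 - v/2 (b(v) = -9 + (-15 - v)/2 = -9 + (-15/2 - v/2) = -33/2 - v/2)
m = 2940
b(T(s, 5)) + m = (-33/2 - (13/3 + 5*8)/2) + 2940 = (-33/2 - (13/3 + 40)/2) + 2940 = (-33/2 - ½*133/3) + 2940 = (-33/2 - 133/6) + 2940 = -116/3 + 2940 = 8704/3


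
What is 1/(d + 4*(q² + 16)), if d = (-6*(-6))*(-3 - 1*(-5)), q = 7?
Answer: 1/332 ≈ 0.0030120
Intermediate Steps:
d = 72 (d = 36*(-3 + 5) = 36*2 = 72)
1/(d + 4*(q² + 16)) = 1/(72 + 4*(7² + 16)) = 1/(72 + 4*(49 + 16)) = 1/(72 + 4*65) = 1/(72 + 260) = 1/332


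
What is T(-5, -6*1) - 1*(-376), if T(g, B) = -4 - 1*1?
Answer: 371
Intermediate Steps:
T(g, B) = -5 (T(g, B) = -4 - 1 = -5)
T(-5, -6*1) - 1*(-376) = -5 - 1*(-376) = -5 + 376 = 371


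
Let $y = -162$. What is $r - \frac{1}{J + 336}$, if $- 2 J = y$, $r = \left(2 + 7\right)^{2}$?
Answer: $\frac{33776}{417} \approx 80.998$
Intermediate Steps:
$r = 81$ ($r = 9^{2} = 81$)
$J = 81$ ($J = \left(- \frac{1}{2}\right) \left(-162\right) = 81$)
$r - \frac{1}{J + 336} = 81 - \frac{1}{81 + 336} = 81 - \frac{1}{417} = \frac{33776}{417}$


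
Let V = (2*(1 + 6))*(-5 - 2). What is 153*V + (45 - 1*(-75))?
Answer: -14874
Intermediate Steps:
V = -98 (V = (2*7)*(-7) = 14*(-7) = -98)
153*V + (45 - 1*(-75)) = 153*(-98) + (45 - 1*(-75)) = -14994 + (45 + 75) = -14994 + 120 = -14874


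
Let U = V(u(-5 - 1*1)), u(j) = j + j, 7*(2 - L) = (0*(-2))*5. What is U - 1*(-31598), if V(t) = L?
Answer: 31600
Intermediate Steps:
L = 2 (L = 2 - 0*(-2)*5/7 = 2 - 0*5 = 2 - ⅐*0 = 2 + 0 = 2)
u(j) = 2*j
V(t) = 2
U = 2
U - 1*(-31598) = 2 - 1*(-31598) = 2 + 31598 = 31600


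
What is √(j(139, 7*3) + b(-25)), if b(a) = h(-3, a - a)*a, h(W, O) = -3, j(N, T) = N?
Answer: √214 ≈ 14.629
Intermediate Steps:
b(a) = -3*a
√(j(139, 7*3) + b(-25)) = √(139 - 3*(-25)) = √(139 + 75) = √214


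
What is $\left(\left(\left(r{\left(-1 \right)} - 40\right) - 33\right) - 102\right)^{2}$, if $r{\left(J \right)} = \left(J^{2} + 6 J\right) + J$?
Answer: $32761$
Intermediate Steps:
$r{\left(J \right)} = J^{2} + 7 J$
$\left(\left(\left(r{\left(-1 \right)} - 40\right) - 33\right) - 102\right)^{2} = \left(\left(\left(- (7 - 1) - 40\right) - 33\right) - 102\right)^{2} = \left(\left(\left(\left(-1\right) 6 - 40\right) - 33\right) - 102\right)^{2} = \left(\left(\left(-6 - 40\right) - 33\right) - 102\right)^{2} = \left(\left(-46 - 33\right) - 102\right)^{2} = \left(-79 - 102\right)^{2} = \left(-181\right)^{2} = 32761$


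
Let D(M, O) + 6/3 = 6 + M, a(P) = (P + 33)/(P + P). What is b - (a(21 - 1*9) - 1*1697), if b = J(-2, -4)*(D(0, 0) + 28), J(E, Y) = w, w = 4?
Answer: 14585/8 ≈ 1823.1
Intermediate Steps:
J(E, Y) = 4
a(P) = (33 + P)/(2*P) (a(P) = (33 + P)/((2*P)) = (33 + P)*(1/(2*P)) = (33 + P)/(2*P))
D(M, O) = 4 + M (D(M, O) = -2 + (6 + M) = 4 + M)
b = 128 (b = 4*((4 + 0) + 28) = 4*(4 + 28) = 4*32 = 128)
b - (a(21 - 1*9) - 1*1697) = 128 - ((33 + (21 - 1*9))/(2*(21 - 1*9)) - 1*1697) = 128 - ((33 + (21 - 9))/(2*(21 - 9)) - 1697) = 128 - ((1/2)*(33 + 12)/12 - 1697) = 128 - ((1/2)*(1/12)*45 - 1697) = 128 - (15/8 - 1697) = 128 - 1*(-13561/8) = 128 + 13561/8 = 14585/8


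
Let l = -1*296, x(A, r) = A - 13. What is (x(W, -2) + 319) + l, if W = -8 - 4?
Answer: -2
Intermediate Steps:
W = -12
x(A, r) = -13 + A
l = -296
(x(W, -2) + 319) + l = ((-13 - 12) + 319) - 296 = (-25 + 319) - 296 = 294 - 296 = -2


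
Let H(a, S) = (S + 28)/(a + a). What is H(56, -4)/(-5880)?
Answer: -1/27440 ≈ -3.6443e-5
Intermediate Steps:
H(a, S) = (28 + S)/(2*a) (H(a, S) = (28 + S)/((2*a)) = (28 + S)*(1/(2*a)) = (28 + S)/(2*a))
H(56, -4)/(-5880) = ((1/2)*(28 - 4)/56)/(-5880) = ((1/2)*(1/56)*24)*(-1/5880) = (3/14)*(-1/5880) = -1/27440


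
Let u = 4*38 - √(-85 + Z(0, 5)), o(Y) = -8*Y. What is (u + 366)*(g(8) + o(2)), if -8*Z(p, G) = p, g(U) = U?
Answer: -4144 + 8*I*√85 ≈ -4144.0 + 73.756*I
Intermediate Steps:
Z(p, G) = -p/8
u = 152 - I*√85 (u = 4*38 - √(-85 - ⅛*0) = 152 - √(-85 + 0) = 152 - √(-85) = 152 - I*√85 ≈ 152.0 - 9.2195*I)
(u + 366)*(g(8) + o(2)) = ((152 - I*√85) + 366)*(8 - 8*2) = (518 - I*√85)*(8 - 16) = (518 - I*√85)*(-8) = -4144 + 8*I*√85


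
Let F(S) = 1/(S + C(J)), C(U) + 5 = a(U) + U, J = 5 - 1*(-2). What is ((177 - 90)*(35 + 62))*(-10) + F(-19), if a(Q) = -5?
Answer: -1856581/22 ≈ -84390.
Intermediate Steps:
J = 7 (J = 5 + 2 = 7)
C(U) = -10 + U (C(U) = -5 + (-5 + U) = -10 + U)
F(S) = 1/(-3 + S) (F(S) = 1/(S + (-10 + 7)) = 1/(S - 3) = 1/(-3 + S))
((177 - 90)*(35 + 62))*(-10) + F(-19) = ((177 - 90)*(35 + 62))*(-10) + 1/(-3 - 19) = (87*97)*(-10) + 1/(-22) = 8439*(-10) - 1/22 = -84390 - 1/22 = -1856581/22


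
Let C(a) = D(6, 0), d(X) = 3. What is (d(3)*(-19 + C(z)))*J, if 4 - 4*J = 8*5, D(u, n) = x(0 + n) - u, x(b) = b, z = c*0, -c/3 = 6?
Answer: 675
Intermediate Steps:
c = -18 (c = -3*6 = -18)
z = 0 (z = -18*0 = 0)
D(u, n) = n - u (D(u, n) = (0 + n) - u = n - u)
C(a) = -6 (C(a) = 0 - 1*6 = 0 - 6 = -6)
J = -9 (J = 1 - 2*5 = 1 - 1/4*40 = 1 - 10 = -9)
(d(3)*(-19 + C(z)))*J = (3*(-19 - 6))*(-9) = (3*(-25))*(-9) = -75*(-9) = 675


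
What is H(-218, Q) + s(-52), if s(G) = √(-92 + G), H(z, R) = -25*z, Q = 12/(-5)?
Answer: 5450 + 12*I ≈ 5450.0 + 12.0*I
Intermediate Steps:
Q = -12/5 (Q = 12*(-⅕) = -12/5 ≈ -2.4000)
H(-218, Q) + s(-52) = -25*(-218) + √(-92 - 52) = 5450 + √(-144) = 5450 + 12*I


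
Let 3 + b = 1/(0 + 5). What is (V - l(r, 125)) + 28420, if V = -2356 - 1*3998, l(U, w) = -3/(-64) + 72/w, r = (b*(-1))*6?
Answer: 176523017/8000 ≈ 22065.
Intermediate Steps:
b = -14/5 (b = -3 + 1/(0 + 5) = -3 + 1/5 = -3 + ⅕ = -14/5 ≈ -2.8000)
r = 84/5 (r = -14/5*(-1)*6 = (14/5)*6 = 84/5 ≈ 16.800)
l(U, w) = 3/64 + 72/w (l(U, w) = -3*(-1/64) + 72/w = 3/64 + 72/w)
V = -6354 (V = -2356 - 3998 = -6354)
(V - l(r, 125)) + 28420 = (-6354 - (3/64 + 72/125)) + 28420 = (-6354 - 1*4983/8000) + 28420 = (-6354 - 4983/8000) + 28420 = -50836983/8000 + 28420 = 176523017/8000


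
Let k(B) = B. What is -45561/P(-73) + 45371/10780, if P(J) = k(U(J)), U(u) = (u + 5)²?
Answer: -70338019/12461680 ≈ -5.6443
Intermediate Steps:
U(u) = (5 + u)²
P(J) = (5 + J)²
-45561/P(-73) + 45371/10780 = -45561/(5 - 73)² + 45371/10780 = -45561/((-68)²) + 45371*(1/10780) = -45561/4624 + 45371/10780 = -70338019/12461680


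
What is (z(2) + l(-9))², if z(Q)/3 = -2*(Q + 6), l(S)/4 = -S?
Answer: 144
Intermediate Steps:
l(S) = -4*S (l(S) = 4*(-S) = -4*S)
z(Q) = -36 - 6*Q (z(Q) = 3*(-2*(Q + 6)) = 3*(-2*(6 + Q)) = 3*(-12 - 2*Q) = -36 - 6*Q)
(z(2) + l(-9))² = ((-36 - 6*2) - 4*(-9))² = ((-36 - 12) + 36)² = (-48 + 36)² = (-12)² = 144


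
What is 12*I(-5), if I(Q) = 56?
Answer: 672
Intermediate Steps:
12*I(-5) = 12*56 = 672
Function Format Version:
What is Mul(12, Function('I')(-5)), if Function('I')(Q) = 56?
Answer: 672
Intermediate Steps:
Mul(12, Function('I')(-5)) = Mul(12, 56) = 672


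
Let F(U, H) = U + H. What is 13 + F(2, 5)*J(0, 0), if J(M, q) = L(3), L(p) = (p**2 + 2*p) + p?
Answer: 139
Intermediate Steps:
L(p) = p**2 + 3*p
F(U, H) = H + U
J(M, q) = 18 (J(M, q) = 3*(3 + 3) = 3*6 = 18)
13 + F(2, 5)*J(0, 0) = 13 + (5 + 2)*18 = 13 + 7*18 = 13 + 126 = 139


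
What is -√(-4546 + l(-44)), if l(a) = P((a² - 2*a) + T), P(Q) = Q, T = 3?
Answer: -I*√2519 ≈ -50.19*I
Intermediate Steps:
l(a) = 3 + a² - 2*a (l(a) = (a² - 2*a) + 3 = 3 + a² - 2*a)
-√(-4546 + l(-44)) = -√(-4546 + (3 + (-44)² - 2*(-44))) = -√(-4546 + (3 + 1936 + 88)) = -√(-4546 + 2027) = -√(-2519) = -I*√2519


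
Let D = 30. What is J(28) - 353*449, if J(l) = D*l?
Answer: -157657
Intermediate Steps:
J(l) = 30*l
J(28) - 353*449 = 30*28 - 353*449 = 840 - 158497 = -157657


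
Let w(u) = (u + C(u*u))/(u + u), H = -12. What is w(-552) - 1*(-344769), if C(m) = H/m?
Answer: 9664843406977/28032768 ≈ 3.4477e+5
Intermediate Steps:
C(m) = -12/m
w(u) = (u - 12/u²)/(2*u) (w(u) = (u - 12/u²)/(u + u) = (u - 12/u²)/((2*u)) = (u - 12/u²)*(1/(2*u)) = (u - 12/u²)/(2*u))
w(-552) - 1*(-344769) = (½ - 6/(-552)³) - 1*(-344769) = (½ - 6*(-1/168196608)) + 344769 = (½ + 1/28032768) + 344769 = 14016385/28032768 + 344769 = 9664843406977/28032768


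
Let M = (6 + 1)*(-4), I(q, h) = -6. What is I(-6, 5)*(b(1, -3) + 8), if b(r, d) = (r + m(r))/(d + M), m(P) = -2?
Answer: -1494/31 ≈ -48.194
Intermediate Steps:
M = -28 (M = 7*(-4) = -28)
b(r, d) = (-2 + r)/(-28 + d) (b(r, d) = (r - 2)/(d - 28) = (-2 + r)/(-28 + d))
I(-6, 5)*(b(1, -3) + 8) = -6*((-2 + 1)/(-28 - 3) + 8) = -6*(-1/(-31) + 8) = -6*(-1/31*(-1) + 8) = -6*(1/31 + 8) = -6*249/31 = -1494/31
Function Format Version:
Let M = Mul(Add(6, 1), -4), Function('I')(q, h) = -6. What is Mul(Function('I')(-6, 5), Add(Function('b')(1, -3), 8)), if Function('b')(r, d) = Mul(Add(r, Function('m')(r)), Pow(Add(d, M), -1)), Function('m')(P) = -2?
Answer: Rational(-1494, 31) ≈ -48.194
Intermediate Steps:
M = -28 (M = Mul(7, -4) = -28)
Function('b')(r, d) = Mul(Pow(Add(-28, d), -1), Add(-2, r)) (Function('b')(r, d) = Mul(Add(r, -2), Pow(Add(d, -28), -1)) = Mul(Add(-2, r), Pow(Add(-28, d), -1)) = Mul(Pow(Add(-28, d), -1), Add(-2, r)))
Mul(Function('I')(-6, 5), Add(Function('b')(1, -3), 8)) = Mul(-6, Add(Mul(Pow(Add(-28, -3), -1), Add(-2, 1)), 8)) = Mul(-6, Add(Mul(Pow(-31, -1), -1), 8)) = Mul(-6, Add(Mul(Rational(-1, 31), -1), 8)) = Mul(-6, Add(Rational(1, 31), 8)) = Mul(-6, Rational(249, 31)) = Rational(-1494, 31)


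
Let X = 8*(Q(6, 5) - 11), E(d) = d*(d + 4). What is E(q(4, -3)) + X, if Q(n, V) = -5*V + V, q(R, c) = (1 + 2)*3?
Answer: -131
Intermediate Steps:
q(R, c) = 9 (q(R, c) = 3*3 = 9)
Q(n, V) = -4*V
E(d) = d*(4 + d)
X = -248 (X = 8*(-4*5 - 11) = 8*(-20 - 11) = 8*(-31) = -248)
E(q(4, -3)) + X = 9*(4 + 9) - 248 = 9*13 - 248 = 117 - 248 = -131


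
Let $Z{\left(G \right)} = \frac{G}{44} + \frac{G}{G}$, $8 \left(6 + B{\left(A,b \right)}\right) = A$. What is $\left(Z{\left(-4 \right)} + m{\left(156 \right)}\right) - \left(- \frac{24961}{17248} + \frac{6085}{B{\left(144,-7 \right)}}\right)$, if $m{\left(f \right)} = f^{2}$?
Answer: $\frac{1233125387}{51744} \approx 23831.0$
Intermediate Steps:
$B{\left(A,b \right)} = -6 + \frac{A}{8}$
$Z{\left(G \right)} = 1 + \frac{G}{44}$ ($Z{\left(G \right)} = G \frac{1}{44} + 1 = \frac{G}{44} + 1 = 1 + \frac{G}{44}$)
$\left(Z{\left(-4 \right)} + m{\left(156 \right)}\right) - \left(- \frac{24961}{17248} + \frac{6085}{B{\left(144,-7 \right)}}\right) = \left(\left(1 + \frac{1}{44} \left(-4\right)\right) + 156^{2}\right) - \left(- \frac{24961}{17248} + \frac{6085}{-6 + \frac{1}{8} \cdot 144}\right) = \left(\left(1 - \frac{1}{11}\right) + 24336\right) - \left(\left(-24961\right) \frac{1}{17248} + \frac{6085}{-6 + 18}\right) = \left(\frac{10}{11} + 24336\right) - \left(- \frac{24961}{17248} + \frac{6085}{12}\right) = \frac{267706}{11} - \left(- \frac{24961}{17248} + 6085 \cdot \frac{1}{12}\right) = \frac{267706}{11} - \left(- \frac{24961}{17248} + \frac{6085}{12}\right) = \frac{267706}{11} - \frac{26163637}{51744} = \frac{1233125387}{51744}$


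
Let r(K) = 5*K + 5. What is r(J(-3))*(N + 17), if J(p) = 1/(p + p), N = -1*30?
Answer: -325/6 ≈ -54.167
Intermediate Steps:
N = -30
J(p) = 1/(2*p)
r(K) = 5 + 5*K
r(J(-3))*(N + 17) = (5 + 5*((½)/(-3)))*(-30 + 17) = (5 + 5*((½)*(-⅓)))*(-13) = (5 + 5*(-⅙))*(-13) = (5 - ⅚)*(-13) = (25/6)*(-13) = -325/6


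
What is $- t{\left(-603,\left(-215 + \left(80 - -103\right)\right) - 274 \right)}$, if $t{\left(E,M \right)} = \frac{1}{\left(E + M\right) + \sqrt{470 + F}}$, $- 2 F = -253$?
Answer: $\frac{1818}{1651369} + \frac{\sqrt{2386}}{1651369} \approx 0.0011305$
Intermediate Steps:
$F = \frac{253}{2}$ ($F = \left(- \frac{1}{2}\right) \left(-253\right) = \frac{253}{2} \approx 126.5$)
$t{\left(E,M \right)} = \frac{1}{E + M + \frac{\sqrt{2386}}{2}}$ ($t{\left(E,M \right)} = \frac{1}{\left(E + M\right) + \sqrt{470 + \frac{253}{2}}} = \frac{1}{\left(E + M\right) + \sqrt{\frac{1193}{2}}} = \frac{1}{\left(E + M\right) + \frac{\sqrt{2386}}{2}} = \frac{1}{E + M + \frac{\sqrt{2386}}{2}}$)
$- t{\left(-603,\left(-215 + \left(80 - -103\right)\right) - 274 \right)} = - \frac{2}{\sqrt{2386} + 2 \left(-603\right) + 2 \left(\left(-215 + \left(80 - -103\right)\right) - 274\right)} = - \frac{2}{\sqrt{2386} - 1206 + 2 \left(\left(-215 + \left(80 + 103\right)\right) - 274\right)} = - \frac{2}{\sqrt{2386} - 1206 + 2 \left(\left(-215 + 183\right) - 274\right)} = - \frac{2}{\sqrt{2386} - 1206 + 2 \left(-32 - 274\right)} = - \frac{2}{\sqrt{2386} - 1206 + 2 \left(-306\right)} = - \frac{2}{\sqrt{2386} - 1206 - 612} = - \frac{2}{-1818 + \sqrt{2386}}$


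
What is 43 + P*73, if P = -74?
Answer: -5359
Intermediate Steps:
43 + P*73 = 43 - 74*73 = 43 - 5402 = -5359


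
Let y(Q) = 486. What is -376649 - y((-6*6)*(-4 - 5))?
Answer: -377135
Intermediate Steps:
-376649 - y((-6*6)*(-4 - 5)) = -376649 - 1*486 = -376649 - 486 = -377135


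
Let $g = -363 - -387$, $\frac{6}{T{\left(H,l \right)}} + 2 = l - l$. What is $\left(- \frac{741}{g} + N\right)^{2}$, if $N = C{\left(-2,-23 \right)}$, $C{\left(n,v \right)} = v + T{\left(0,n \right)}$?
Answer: $\frac{207025}{64} \approx 3234.8$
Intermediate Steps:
$T{\left(H,l \right)} = -3$ ($T{\left(H,l \right)} = \frac{6}{-2 + \left(l - l\right)} = \frac{6}{-2 + 0} = \frac{6}{-2} = 6 \left(- \frac{1}{2}\right) = -3$)
$g = 24$ ($g = -363 + 387 = 24$)
$C{\left(n,v \right)} = -3 + v$ ($C{\left(n,v \right)} = v - 3 = -3 + v$)
$N = -26$ ($N = -3 - 23 = -26$)
$\left(- \frac{741}{g} + N\right)^{2} = \left(- \frac{741}{24} - 26\right)^{2} = \left(\left(-741\right) \frac{1}{24} - 26\right)^{2} = \left(- \frac{247}{8} - 26\right)^{2} = \left(- \frac{455}{8}\right)^{2} = \frac{207025}{64}$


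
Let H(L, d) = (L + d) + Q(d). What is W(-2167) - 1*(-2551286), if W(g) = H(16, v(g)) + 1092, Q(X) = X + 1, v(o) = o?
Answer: 2548061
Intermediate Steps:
Q(X) = 1 + X
H(L, d) = 1 + L + 2*d (H(L, d) = (L + d) + (1 + d) = 1 + L + 2*d)
W(g) = 1109 + 2*g (W(g) = (1 + 16 + 2*g) + 1092 = (17 + 2*g) + 1092 = 1109 + 2*g)
W(-2167) - 1*(-2551286) = (1109 + 2*(-2167)) - 1*(-2551286) = (1109 - 4334) + 2551286 = -3225 + 2551286 = 2548061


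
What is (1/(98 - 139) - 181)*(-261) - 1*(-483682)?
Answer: 21768104/41 ≈ 5.3093e+5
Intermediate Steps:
(1/(98 - 139) - 181)*(-261) - 1*(-483682) = (1/(-41) - 181)*(-261) + 483682 = (-1/41 - 181)*(-261) + 483682 = -7422/41*(-261) + 483682 = 1937142/41 + 483682 = 21768104/41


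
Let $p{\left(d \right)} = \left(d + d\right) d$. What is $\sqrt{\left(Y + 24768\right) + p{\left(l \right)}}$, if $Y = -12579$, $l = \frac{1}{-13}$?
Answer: $\frac{\sqrt{2059943}}{13} \approx 110.4$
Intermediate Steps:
$l = - \frac{1}{13} \approx -0.076923$
$p{\left(d \right)} = 2 d^{2}$ ($p{\left(d \right)} = 2 d d = 2 d^{2}$)
$\sqrt{\left(Y + 24768\right) + p{\left(l \right)}} = \sqrt{\left(-12579 + 24768\right) + 2 \left(- \frac{1}{13}\right)^{2}} = \sqrt{12189 + 2 \cdot \frac{1}{169}} = \sqrt{12189 + \frac{2}{169}} = \sqrt{\frac{2059943}{169}} = \frac{\sqrt{2059943}}{13}$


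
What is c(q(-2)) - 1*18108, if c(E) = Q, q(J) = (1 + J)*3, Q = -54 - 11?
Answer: -18173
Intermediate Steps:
Q = -65
q(J) = 3 + 3*J
c(E) = -65
c(q(-2)) - 1*18108 = -65 - 1*18108 = -65 - 18108 = -18173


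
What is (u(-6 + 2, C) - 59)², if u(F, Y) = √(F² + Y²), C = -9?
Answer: (59 - √97)² ≈ 2415.8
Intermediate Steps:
(u(-6 + 2, C) - 59)² = (√((-6 + 2)² + (-9)²) - 59)² = (√((-4)² + 81) - 59)² = (√(16 + 81) - 59)² = (√97 - 59)² = (-59 + √97)²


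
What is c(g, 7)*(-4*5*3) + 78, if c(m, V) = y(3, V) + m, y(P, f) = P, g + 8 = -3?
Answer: 558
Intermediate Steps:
g = -11 (g = -8 - 3 = -11)
c(m, V) = 3 + m
c(g, 7)*(-4*5*3) + 78 = (3 - 11)*(-4*5*3) + 78 = -(-160)*3 + 78 = -8*(-60) + 78 = 480 + 78 = 558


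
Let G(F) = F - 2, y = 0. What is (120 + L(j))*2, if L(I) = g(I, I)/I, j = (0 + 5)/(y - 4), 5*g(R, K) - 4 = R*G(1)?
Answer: 5958/25 ≈ 238.32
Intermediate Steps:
G(F) = -2 + F
g(R, K) = ⅘ - R/5 (g(R, K) = ⅘ + (R*(-2 + 1))/5 = ⅘ + (R*(-1))/5 = ⅘ + (-R)/5 = ⅘ - R/5)
j = -5/4 (j = (0 + 5)/(0 - 4) = 5/(-4) = 5*(-¼) = -5/4 ≈ -1.2500)
L(I) = (⅘ - I/5)/I
(120 + L(j))*2 = (120 + (4 - 1*(-5/4))/(5*(-5/4)))*2 = (120 + (⅕)*(-⅘)*(4 + 5/4))*2 = (120 + (⅕)*(-⅘)*(21/4))*2 = (120 - 21/25)*2 = (2979/25)*2 = 5958/25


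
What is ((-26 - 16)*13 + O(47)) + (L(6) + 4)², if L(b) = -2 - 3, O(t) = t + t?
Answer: -451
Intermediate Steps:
O(t) = 2*t
L(b) = -5
((-26 - 16)*13 + O(47)) + (L(6) + 4)² = ((-26 - 16)*13 + 2*47) + (-5 + 4)² = (-42*13 + 94) + (-1)² = (-546 + 94) + 1 = -452 + 1 = -451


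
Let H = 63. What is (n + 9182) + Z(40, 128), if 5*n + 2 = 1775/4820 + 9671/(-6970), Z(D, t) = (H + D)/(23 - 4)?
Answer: 2932030586487/319156300 ≈ 9186.8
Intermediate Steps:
Z(D, t) = 63/19 + D/19 (Z(D, t) = (63 + D)/(23 - 4) = (63 + D)/19 = (63 + D)*(1/19) = 63/19 + D/19)
n = -10143327/16797700 (n = -⅖ + (1775/4820 + 9671/(-6970))/5 = -⅖ + (1775*(1/4820) + 9671*(-1/6970))/5 = -⅖ + (355/964 - 9671/6970)/5 = -⅖ + (⅕)*(-3424247/3359540) = -⅖ - 3424247/16797700 = -10143327/16797700 ≈ -0.60385)
(n + 9182) + Z(40, 128) = (-10143327/16797700 + 9182) + (63/19 + (1/19)*40) = 154226338073/16797700 + (63/19 + 40/19) = 154226338073/16797700 + 103/19 = 2932030586487/319156300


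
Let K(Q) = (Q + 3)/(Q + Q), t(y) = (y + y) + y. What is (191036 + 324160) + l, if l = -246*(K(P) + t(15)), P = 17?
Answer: 8567682/17 ≈ 5.0398e+5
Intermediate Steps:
t(y) = 3*y (t(y) = 2*y + y = 3*y)
K(Q) = (3 + Q)/(2*Q) (K(Q) = (3 + Q)/((2*Q)) = (3 + Q)*(1/(2*Q)) = (3 + Q)/(2*Q))
l = -190650/17 (l = -246*((1/2)*(3 + 17)/17 + 3*15) = -246*((1/2)*(1/17)*20 + 45) = -246*(10/17 + 45) = -246*775/17 = -190650/17 ≈ -11215.)
(191036 + 324160) + l = (191036 + 324160) - 190650/17 = 515196 - 190650/17 = 8567682/17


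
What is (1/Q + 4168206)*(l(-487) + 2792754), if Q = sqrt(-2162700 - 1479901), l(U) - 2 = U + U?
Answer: 11636722483092 - 2791782*I*sqrt(3642601)/3642601 ≈ 1.1637e+13 - 1462.8*I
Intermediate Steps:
l(U) = 2 + 2*U (l(U) = 2 + (U + U) = 2 + 2*U)
Q = I*sqrt(3642601) (Q = sqrt(-3642601) = I*sqrt(3642601) ≈ 1908.6*I)
(1/Q + 4168206)*(l(-487) + 2792754) = (1/(I*sqrt(3642601)) + 4168206)*((2 + 2*(-487)) + 2792754) = (-I*sqrt(3642601)/3642601 + 4168206)*((2 - 974) + 2792754) = (4168206 - I*sqrt(3642601)/3642601)*(-972 + 2792754) = (4168206 - I*sqrt(3642601)/3642601)*2791782 = 11636722483092 - 2791782*I*sqrt(3642601)/3642601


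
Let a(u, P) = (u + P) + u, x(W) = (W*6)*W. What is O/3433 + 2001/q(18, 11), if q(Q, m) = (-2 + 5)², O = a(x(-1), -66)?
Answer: 2289649/10299 ≈ 222.32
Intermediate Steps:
x(W) = 6*W² (x(W) = (6*W)*W = 6*W²)
a(u, P) = P + 2*u (a(u, P) = (P + u) + u = P + 2*u)
O = -54 (O = -66 + 2*(6*(-1)²) = -66 + 2*(6*1) = -66 + 2*6 = -66 + 12 = -54)
q(Q, m) = 9 (q(Q, m) = 3² = 9)
O/3433 + 2001/q(18, 11) = -54/3433 + 2001/9 = -54*1/3433 + 2001*(⅑) = -54/3433 + 667/3 = 2289649/10299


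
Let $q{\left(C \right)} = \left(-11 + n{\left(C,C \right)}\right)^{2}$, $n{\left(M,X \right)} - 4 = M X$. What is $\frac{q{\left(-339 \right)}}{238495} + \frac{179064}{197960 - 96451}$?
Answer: $\frac{1340492133609244}{24209388955} \approx 55371.0$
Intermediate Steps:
$n{\left(M,X \right)} = 4 + M X$
$q{\left(C \right)} = \left(-7 + C^{2}\right)^{2}$ ($q{\left(C \right)} = \left(-11 + \left(4 + C C\right)\right)^{2} = \left(-11 + \left(4 + C^{2}\right)\right)^{2} = \left(-7 + C^{2}\right)^{2}$)
$\frac{q{\left(-339 \right)}}{238495} + \frac{179064}{197960 - 96451} = \frac{\left(-7 + \left(-339\right)^{2}\right)^{2}}{238495} + \frac{179064}{197960 - 96451} = \left(-7 + 114921\right)^{2} \cdot \frac{1}{238495} + \frac{179064}{101509} = 114914^{2} \cdot \frac{1}{238495} + 179064 \cdot \frac{1}{101509} = 13205227396 \cdot \frac{1}{238495} + \frac{179064}{101509} = \frac{13205227396}{238495} + \frac{179064}{101509} = \frac{1340492133609244}{24209388955}$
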